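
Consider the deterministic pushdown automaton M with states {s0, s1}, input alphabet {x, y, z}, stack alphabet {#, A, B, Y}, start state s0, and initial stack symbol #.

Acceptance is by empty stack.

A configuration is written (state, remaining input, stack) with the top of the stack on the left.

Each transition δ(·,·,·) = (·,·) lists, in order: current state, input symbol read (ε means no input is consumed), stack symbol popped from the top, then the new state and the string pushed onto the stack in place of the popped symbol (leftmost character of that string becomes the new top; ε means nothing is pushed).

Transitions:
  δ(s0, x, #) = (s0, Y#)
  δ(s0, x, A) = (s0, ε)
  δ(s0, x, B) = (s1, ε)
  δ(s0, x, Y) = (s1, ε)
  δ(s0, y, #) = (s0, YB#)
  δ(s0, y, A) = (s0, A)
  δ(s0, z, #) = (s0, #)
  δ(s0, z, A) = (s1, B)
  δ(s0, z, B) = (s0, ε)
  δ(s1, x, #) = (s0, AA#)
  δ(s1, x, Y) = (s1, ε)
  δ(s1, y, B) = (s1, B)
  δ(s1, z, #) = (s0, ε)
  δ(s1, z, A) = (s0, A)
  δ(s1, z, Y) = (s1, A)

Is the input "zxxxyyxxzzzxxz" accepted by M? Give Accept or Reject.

Accept

(s0, zxxxyyxxzzzxxz, #)
  read z, top #: go to s0, push # → (s0, xxxyyxxzzzxxz, #)
  read x, top #: go to s0, push Y# → (s0, xxyyxxzzzxxz, Y#)
  read x, top Y: go to s1, push ε → (s1, xyyxxzzzxxz, #)
  read x, top #: go to s0, push AA# → (s0, yyxxzzzxxz, AA#)
  read y, top A: go to s0, push A → (s0, yxxzzzxxz, AA#)
  read y, top A: go to s0, push A → (s0, xxzzzxxz, AA#)
  read x, top A: go to s0, push ε → (s0, xzzzxxz, A#)
  read x, top A: go to s0, push ε → (s0, zzzxxz, #)
  read z, top #: go to s0, push # → (s0, zzxxz, #)
  read z, top #: go to s0, push # → (s0, zxxz, #)
  read z, top #: go to s0, push # → (s0, xxz, #)
  read x, top #: go to s0, push Y# → (s0, xz, Y#)
  read x, top Y: go to s1, push ε → (s1, z, #)
  read z, top #: go to s0, push ε → (s0, ε, ε)
All input consumed and the stack is empty.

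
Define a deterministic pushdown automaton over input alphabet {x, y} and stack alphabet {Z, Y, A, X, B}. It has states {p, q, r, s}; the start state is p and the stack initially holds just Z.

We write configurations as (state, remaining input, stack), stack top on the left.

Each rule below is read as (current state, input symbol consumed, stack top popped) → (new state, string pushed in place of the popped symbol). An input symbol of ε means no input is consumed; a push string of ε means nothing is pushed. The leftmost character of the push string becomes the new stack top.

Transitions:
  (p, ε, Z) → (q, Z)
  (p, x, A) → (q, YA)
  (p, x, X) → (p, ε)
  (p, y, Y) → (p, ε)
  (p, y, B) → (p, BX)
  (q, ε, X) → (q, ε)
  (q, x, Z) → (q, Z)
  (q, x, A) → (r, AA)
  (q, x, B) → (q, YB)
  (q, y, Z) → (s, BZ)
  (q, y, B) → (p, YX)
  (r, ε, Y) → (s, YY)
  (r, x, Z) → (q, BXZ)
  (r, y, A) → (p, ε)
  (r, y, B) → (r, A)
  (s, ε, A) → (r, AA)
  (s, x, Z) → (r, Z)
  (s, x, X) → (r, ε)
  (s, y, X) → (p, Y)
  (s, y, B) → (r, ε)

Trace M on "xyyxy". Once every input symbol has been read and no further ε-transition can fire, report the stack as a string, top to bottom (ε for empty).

(p, xyyxy, Z)
  ε-move, top Z: go to q, push Z → (q, xyyxy, Z)
  read x, top Z: go to q, push Z → (q, yyxy, Z)
  read y, top Z: go to s, push BZ → (s, yxy, BZ)
  read y, top B: go to r, push ε → (r, xy, Z)
  read x, top Z: go to q, push BXZ → (q, y, BXZ)
  read y, top B: go to p, push YX → (p, ε, YXXZ)
All input consumed in state p with stack YXXZ.

YXXZ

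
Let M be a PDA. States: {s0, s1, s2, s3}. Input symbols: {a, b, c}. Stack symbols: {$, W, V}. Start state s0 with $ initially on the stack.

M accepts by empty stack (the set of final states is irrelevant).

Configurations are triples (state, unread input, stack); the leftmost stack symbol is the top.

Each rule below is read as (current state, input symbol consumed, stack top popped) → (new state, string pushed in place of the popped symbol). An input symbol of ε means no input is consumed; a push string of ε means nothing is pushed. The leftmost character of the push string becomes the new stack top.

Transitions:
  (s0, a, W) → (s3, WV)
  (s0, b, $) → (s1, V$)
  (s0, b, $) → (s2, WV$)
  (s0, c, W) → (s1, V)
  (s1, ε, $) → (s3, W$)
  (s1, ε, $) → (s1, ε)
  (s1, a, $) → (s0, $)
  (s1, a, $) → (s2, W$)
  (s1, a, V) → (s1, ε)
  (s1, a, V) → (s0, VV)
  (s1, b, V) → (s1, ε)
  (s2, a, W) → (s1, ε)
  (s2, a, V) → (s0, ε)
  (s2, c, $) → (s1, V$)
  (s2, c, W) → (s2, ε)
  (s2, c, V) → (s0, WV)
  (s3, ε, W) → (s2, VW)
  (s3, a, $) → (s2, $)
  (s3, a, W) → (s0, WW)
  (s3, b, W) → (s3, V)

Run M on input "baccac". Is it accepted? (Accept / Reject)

No computation consumes all input and empties the stack.

Reject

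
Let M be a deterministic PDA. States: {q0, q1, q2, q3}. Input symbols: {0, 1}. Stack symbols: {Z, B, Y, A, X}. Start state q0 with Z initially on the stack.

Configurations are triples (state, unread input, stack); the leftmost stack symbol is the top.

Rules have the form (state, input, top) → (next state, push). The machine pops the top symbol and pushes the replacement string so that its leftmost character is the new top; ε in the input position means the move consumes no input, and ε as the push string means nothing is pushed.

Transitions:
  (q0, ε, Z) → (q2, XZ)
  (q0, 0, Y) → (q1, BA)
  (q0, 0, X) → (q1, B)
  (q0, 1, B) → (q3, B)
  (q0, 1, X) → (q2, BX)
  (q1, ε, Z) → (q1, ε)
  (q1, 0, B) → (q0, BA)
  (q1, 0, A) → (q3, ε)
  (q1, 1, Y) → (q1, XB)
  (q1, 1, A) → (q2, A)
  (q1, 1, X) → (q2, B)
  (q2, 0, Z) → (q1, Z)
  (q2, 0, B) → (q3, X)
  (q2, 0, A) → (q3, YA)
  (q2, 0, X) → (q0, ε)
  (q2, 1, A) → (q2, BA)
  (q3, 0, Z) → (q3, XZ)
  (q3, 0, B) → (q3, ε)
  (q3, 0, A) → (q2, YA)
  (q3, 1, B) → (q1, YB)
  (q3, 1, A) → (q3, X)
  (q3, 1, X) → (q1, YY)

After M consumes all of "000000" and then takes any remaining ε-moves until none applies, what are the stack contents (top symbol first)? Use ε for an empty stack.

XZ

(q0, 000000, Z) ⊢ (q2, 000000, XZ) ⊢ (q0, 00000, Z) ⊢ (q2, 00000, XZ) ⊢ (q0, 0000, Z) ⊢ (q2, 0000, XZ) ⊢ (q0, 000, Z) ⊢ (q2, 000, XZ) ⊢ (q0, 00, Z) ⊢ (q2, 00, XZ) ⊢ (q0, 0, Z) ⊢ (q2, 0, XZ) ⊢ (q0, ε, Z) ⊢ (q2, ε, XZ)
All input consumed in state q2 with stack XZ.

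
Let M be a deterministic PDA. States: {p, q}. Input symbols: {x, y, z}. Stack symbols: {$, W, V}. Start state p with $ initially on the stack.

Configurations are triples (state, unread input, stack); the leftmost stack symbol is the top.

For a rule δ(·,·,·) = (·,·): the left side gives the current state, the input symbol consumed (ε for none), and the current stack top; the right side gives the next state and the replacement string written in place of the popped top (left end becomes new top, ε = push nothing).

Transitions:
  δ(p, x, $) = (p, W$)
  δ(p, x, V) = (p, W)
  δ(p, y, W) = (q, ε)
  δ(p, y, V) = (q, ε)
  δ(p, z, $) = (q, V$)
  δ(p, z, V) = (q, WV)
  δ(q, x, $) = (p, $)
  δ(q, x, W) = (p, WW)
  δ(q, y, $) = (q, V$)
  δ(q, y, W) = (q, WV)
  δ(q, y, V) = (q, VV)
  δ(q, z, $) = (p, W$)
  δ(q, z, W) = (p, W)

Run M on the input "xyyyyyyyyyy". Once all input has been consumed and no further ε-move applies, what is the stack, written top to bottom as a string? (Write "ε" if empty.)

(p, xyyyyyyyyyy, $)
  read x, top $: go to p, push W$ → (p, yyyyyyyyyy, W$)
  read y, top W: go to q, push ε → (q, yyyyyyyyy, $)
  read y, top $: go to q, push V$ → (q, yyyyyyyy, V$)
  read y, top V: go to q, push VV → (q, yyyyyyy, VV$)
  read y, top V: go to q, push VV → (q, yyyyyy, VVV$)
  read y, top V: go to q, push VV → (q, yyyyy, VVVV$)
  read y, top V: go to q, push VV → (q, yyyy, VVVVV$)
  read y, top V: go to q, push VV → (q, yyy, VVVVVV$)
  read y, top V: go to q, push VV → (q, yy, VVVVVVV$)
  read y, top V: go to q, push VV → (q, y, VVVVVVVV$)
  read y, top V: go to q, push VV → (q, ε, VVVVVVVVV$)
All input consumed in state q with stack VVVVVVVVV$.

VVVVVVVVV$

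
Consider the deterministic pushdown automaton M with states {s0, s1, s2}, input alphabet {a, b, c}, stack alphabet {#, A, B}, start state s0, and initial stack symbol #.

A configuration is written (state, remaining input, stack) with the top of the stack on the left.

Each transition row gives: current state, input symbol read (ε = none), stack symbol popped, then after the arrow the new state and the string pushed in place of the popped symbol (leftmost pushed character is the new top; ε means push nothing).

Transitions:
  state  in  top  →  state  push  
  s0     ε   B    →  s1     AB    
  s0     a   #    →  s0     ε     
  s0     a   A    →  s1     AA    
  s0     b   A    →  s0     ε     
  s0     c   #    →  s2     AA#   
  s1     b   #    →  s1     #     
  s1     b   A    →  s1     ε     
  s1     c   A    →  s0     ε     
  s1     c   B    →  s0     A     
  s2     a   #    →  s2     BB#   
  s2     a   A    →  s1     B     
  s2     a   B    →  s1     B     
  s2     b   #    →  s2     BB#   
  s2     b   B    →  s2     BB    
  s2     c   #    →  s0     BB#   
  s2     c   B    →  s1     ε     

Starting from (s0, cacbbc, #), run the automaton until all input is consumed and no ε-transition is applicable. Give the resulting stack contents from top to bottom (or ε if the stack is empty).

(s0, cacbbc, #) ⊢ (s2, acbbc, AA#) ⊢ (s1, cbbc, BA#) ⊢ (s0, bbc, AA#) ⊢ (s0, bc, A#) ⊢ (s0, c, #) ⊢ (s2, ε, AA#)
All input consumed in state s2 with stack AA#.

AA#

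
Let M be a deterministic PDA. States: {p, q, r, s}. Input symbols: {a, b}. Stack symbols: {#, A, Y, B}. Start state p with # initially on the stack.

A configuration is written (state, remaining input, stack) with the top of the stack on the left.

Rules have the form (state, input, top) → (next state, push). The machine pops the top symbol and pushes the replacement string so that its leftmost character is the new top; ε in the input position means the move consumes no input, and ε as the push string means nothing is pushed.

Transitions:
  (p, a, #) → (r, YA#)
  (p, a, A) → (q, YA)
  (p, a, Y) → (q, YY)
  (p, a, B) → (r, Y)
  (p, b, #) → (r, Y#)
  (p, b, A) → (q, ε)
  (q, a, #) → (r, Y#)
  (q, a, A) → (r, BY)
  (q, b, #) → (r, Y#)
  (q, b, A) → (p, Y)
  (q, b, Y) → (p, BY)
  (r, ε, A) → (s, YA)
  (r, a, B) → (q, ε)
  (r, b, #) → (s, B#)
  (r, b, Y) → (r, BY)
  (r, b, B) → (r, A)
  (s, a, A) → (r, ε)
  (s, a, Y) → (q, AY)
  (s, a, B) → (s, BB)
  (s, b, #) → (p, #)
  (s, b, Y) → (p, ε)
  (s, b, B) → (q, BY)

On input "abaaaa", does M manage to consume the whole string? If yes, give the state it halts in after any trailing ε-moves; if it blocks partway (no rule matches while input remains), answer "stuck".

(p, abaaaa, #) ⊢ (r, baaaa, YA#) ⊢ (r, aaaa, BYA#) ⊢ (q, aaa, YA#)
No transition for (q, a, top Y); M blocks with input aaa remaining.

stuck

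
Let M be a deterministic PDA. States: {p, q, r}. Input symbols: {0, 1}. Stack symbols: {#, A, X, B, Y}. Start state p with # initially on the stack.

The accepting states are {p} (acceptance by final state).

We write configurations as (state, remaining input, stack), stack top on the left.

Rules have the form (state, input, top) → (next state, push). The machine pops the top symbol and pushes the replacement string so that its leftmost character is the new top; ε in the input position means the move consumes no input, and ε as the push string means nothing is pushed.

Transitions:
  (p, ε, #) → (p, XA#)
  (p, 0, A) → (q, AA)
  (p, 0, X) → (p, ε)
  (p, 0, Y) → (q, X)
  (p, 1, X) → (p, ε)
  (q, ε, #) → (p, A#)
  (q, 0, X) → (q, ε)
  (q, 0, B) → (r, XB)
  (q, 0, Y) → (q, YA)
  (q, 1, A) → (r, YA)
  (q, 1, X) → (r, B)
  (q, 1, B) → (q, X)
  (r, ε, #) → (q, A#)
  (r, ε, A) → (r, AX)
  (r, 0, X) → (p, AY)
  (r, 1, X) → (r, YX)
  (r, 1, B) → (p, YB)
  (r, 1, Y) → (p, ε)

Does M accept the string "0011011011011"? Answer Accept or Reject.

(p, 0011011011011, #)
  ε-move, top #: go to p, push XA# → (p, 0011011011011, XA#)
  read 0, top X: go to p, push ε → (p, 011011011011, A#)
  read 0, top A: go to q, push AA → (q, 11011011011, AA#)
  read 1, top A: go to r, push YA → (r, 1011011011, YAA#)
  read 1, top Y: go to p, push ε → (p, 011011011, AA#)
  read 0, top A: go to q, push AA → (q, 11011011, AAA#)
  read 1, top A: go to r, push YA → (r, 1011011, YAAA#)
  read 1, top Y: go to p, push ε → (p, 011011, AAA#)
  read 0, top A: go to q, push AA → (q, 11011, AAAA#)
  read 1, top A: go to r, push YA → (r, 1011, YAAAA#)
  read 1, top Y: go to p, push ε → (p, 011, AAAA#)
  read 0, top A: go to q, push AA → (q, 11, AAAAA#)
  read 1, top A: go to r, push YA → (r, 1, YAAAAA#)
  read 1, top Y: go to p, push ε → (p, ε, AAAAA#)
All input consumed; state p ∈ F.

Accept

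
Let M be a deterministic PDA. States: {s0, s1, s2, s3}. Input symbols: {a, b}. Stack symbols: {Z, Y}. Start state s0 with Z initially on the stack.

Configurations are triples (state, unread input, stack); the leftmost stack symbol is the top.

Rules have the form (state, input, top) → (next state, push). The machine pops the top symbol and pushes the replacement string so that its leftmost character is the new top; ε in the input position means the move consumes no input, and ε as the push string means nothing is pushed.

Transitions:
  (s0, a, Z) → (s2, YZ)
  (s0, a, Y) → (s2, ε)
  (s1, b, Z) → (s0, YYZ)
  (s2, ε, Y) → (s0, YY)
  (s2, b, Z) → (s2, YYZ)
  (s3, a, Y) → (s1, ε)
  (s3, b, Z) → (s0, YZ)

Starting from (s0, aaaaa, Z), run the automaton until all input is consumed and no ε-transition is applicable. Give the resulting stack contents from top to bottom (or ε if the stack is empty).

(s0, aaaaa, Z)
  read a, top Z: go to s2, push YZ → (s2, aaaa, YZ)
  ε-move, top Y: go to s0, push YY → (s0, aaaa, YYZ)
  read a, top Y: go to s2, push ε → (s2, aaa, YZ)
  ε-move, top Y: go to s0, push YY → (s0, aaa, YYZ)
  read a, top Y: go to s2, push ε → (s2, aa, YZ)
  ε-move, top Y: go to s0, push YY → (s0, aa, YYZ)
  read a, top Y: go to s2, push ε → (s2, a, YZ)
  ε-move, top Y: go to s0, push YY → (s0, a, YYZ)
  read a, top Y: go to s2, push ε → (s2, ε, YZ)
  ε-move, top Y: go to s0, push YY → (s0, ε, YYZ)
All input consumed in state s0 with stack YYZ.

YYZ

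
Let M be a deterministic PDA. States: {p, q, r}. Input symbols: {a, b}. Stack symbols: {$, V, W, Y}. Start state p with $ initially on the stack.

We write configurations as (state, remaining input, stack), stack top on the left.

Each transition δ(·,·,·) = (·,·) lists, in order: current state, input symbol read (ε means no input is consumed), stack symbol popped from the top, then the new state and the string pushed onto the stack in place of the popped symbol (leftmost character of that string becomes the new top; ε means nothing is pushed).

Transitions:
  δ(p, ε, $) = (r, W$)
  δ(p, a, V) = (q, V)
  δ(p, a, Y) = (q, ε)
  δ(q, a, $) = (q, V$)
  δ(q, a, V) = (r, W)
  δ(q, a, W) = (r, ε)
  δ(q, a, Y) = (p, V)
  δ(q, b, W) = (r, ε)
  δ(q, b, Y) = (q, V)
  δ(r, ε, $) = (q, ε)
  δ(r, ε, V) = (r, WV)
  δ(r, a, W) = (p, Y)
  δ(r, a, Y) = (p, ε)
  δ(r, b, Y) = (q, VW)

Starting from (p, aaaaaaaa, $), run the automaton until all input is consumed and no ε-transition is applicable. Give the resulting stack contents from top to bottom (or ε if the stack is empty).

(p, aaaaaaaa, $)
  ε-move, top $: go to r, push W$ → (r, aaaaaaaa, W$)
  read a, top W: go to p, push Y → (p, aaaaaaa, Y$)
  read a, top Y: go to q, push ε → (q, aaaaaa, $)
  read a, top $: go to q, push V$ → (q, aaaaa, V$)
  read a, top V: go to r, push W → (r, aaaa, W$)
  read a, top W: go to p, push Y → (p, aaa, Y$)
  read a, top Y: go to q, push ε → (q, aa, $)
  read a, top $: go to q, push V$ → (q, a, V$)
  read a, top V: go to r, push W → (r, ε, W$)
All input consumed in state r with stack W$.

W$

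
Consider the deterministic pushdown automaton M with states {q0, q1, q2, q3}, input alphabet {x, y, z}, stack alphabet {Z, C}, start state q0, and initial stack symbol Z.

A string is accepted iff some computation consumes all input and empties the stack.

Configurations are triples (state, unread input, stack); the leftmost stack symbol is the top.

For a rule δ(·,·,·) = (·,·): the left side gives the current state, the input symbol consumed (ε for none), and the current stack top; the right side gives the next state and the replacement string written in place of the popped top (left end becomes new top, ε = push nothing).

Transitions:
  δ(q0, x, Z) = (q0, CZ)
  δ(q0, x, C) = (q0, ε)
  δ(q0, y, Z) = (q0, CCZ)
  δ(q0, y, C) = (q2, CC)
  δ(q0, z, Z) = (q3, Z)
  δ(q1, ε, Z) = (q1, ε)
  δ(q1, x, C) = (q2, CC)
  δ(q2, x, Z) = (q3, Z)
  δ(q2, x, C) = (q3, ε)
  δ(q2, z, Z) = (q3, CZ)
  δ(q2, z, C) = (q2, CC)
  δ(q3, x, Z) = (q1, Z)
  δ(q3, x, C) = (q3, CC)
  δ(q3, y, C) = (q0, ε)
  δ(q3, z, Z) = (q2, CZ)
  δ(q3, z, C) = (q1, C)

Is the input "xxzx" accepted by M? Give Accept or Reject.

Accept

(q0, xxzx, Z)
  read x, top Z: go to q0, push CZ → (q0, xzx, CZ)
  read x, top C: go to q0, push ε → (q0, zx, Z)
  read z, top Z: go to q3, push Z → (q3, x, Z)
  read x, top Z: go to q1, push Z → (q1, ε, Z)
  ε-move, top Z: go to q1, push ε → (q1, ε, ε)
All input consumed and the stack is empty.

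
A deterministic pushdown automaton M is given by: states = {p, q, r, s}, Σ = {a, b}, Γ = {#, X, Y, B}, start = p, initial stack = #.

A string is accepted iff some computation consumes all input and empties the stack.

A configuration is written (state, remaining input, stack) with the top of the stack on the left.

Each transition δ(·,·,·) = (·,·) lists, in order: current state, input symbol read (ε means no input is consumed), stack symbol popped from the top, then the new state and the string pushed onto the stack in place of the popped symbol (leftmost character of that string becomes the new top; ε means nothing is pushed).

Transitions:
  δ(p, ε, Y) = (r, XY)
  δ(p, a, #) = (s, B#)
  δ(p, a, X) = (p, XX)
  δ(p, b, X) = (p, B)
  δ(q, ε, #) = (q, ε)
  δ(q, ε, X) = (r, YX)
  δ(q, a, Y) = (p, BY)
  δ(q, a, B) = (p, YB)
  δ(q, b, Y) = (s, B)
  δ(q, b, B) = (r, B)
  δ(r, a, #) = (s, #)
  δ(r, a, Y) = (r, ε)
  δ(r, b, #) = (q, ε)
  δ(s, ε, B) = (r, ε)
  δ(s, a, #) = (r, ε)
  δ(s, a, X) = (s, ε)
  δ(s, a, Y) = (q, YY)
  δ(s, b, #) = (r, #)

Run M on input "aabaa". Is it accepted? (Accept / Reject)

(p, aabaa, #)
  read a, top #: go to s, push B# → (s, abaa, B#)
  ε-move, top B: go to r, push ε → (r, abaa, #)
  read a, top #: go to s, push # → (s, baa, #)
  read b, top #: go to r, push # → (r, aa, #)
  read a, top #: go to s, push # → (s, a, #)
  read a, top #: go to r, push ε → (r, ε, ε)
All input consumed and the stack is empty.

Accept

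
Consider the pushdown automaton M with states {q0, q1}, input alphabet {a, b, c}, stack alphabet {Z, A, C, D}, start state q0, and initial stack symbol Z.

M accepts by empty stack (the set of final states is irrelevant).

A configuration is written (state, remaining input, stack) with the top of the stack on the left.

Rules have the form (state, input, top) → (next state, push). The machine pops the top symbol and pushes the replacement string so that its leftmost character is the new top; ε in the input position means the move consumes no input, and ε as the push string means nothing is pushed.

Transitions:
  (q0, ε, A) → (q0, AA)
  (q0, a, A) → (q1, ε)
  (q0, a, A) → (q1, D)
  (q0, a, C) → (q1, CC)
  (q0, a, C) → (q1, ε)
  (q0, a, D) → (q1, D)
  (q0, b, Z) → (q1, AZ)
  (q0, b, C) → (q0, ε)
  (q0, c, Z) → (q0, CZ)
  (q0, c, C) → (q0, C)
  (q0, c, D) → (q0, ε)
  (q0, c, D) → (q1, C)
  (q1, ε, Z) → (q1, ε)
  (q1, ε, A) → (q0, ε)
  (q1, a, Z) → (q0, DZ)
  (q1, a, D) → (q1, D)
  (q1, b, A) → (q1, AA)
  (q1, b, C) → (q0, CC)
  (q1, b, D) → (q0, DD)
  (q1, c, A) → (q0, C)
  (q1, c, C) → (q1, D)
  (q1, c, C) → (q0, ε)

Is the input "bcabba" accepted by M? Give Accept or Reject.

No computation consumes all input and empties the stack.

Reject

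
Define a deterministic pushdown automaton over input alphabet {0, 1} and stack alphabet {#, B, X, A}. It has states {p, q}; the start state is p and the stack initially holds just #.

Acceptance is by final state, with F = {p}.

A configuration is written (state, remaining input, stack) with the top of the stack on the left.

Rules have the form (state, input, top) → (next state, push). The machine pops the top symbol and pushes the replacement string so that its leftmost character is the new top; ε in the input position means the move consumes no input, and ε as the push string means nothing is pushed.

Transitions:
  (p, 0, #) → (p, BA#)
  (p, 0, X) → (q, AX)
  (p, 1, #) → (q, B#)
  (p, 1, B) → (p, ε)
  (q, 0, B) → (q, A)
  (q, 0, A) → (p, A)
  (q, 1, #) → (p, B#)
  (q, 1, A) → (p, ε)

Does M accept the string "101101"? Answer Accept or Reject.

Accept

(p, 101101, #)
  read 1, top #: go to q, push B# → (q, 01101, B#)
  read 0, top B: go to q, push A → (q, 1101, A#)
  read 1, top A: go to p, push ε → (p, 101, #)
  read 1, top #: go to q, push B# → (q, 01, B#)
  read 0, top B: go to q, push A → (q, 1, A#)
  read 1, top A: go to p, push ε → (p, ε, #)
All input consumed; state p ∈ F.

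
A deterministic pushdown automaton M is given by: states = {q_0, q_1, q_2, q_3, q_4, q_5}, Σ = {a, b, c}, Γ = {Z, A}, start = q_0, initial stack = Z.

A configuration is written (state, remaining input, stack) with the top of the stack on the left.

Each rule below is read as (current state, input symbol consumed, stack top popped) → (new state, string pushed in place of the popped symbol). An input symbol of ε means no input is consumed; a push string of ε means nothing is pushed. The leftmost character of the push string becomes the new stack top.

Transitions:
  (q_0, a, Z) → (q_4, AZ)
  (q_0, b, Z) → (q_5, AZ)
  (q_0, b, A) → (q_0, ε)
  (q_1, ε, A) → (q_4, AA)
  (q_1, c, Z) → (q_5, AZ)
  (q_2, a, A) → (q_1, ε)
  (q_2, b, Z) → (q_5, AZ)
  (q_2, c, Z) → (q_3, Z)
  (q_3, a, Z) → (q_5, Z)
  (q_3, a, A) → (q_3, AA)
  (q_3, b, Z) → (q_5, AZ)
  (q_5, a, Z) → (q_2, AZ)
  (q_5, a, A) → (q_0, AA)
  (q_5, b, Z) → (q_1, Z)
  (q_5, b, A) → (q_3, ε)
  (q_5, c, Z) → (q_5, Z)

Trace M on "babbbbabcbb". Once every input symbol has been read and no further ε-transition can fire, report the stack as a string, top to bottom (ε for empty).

(q_0, babbbbabcbb, Z)
  read b, top Z: go to q_5, push AZ → (q_5, abbbbabcbb, AZ)
  read a, top A: go to q_0, push AA → (q_0, bbbbabcbb, AAZ)
  read b, top A: go to q_0, push ε → (q_0, bbbabcbb, AZ)
  read b, top A: go to q_0, push ε → (q_0, bbabcbb, Z)
  read b, top Z: go to q_5, push AZ → (q_5, babcbb, AZ)
  read b, top A: go to q_3, push ε → (q_3, abcbb, Z)
  read a, top Z: go to q_5, push Z → (q_5, bcbb, Z)
  read b, top Z: go to q_1, push Z → (q_1, cbb, Z)
  read c, top Z: go to q_5, push AZ → (q_5, bb, AZ)
  read b, top A: go to q_3, push ε → (q_3, b, Z)
  read b, top Z: go to q_5, push AZ → (q_5, ε, AZ)
All input consumed in state q_5 with stack AZ.

AZ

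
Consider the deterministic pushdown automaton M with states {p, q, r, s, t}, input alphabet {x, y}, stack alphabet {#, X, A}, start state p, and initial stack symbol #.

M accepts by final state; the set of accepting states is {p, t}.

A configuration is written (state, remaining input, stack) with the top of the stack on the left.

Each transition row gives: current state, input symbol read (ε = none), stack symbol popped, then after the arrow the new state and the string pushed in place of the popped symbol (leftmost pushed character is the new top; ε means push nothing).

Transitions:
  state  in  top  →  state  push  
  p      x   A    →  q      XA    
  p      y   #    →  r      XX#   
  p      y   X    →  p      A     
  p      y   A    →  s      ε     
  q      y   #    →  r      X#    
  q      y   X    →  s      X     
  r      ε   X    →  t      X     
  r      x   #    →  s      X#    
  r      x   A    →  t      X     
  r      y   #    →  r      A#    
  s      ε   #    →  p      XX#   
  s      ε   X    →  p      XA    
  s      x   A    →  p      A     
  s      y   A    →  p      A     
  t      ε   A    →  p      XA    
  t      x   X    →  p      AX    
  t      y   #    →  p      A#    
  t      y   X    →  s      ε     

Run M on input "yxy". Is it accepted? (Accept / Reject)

(p, yxy, #) ⊢ (r, xy, XX#) ⊢ (t, xy, XX#) ⊢ (p, y, AXX#) ⊢ (s, ε, XX#) ⊢ (p, ε, XAX#)
All input consumed; state p ∈ F.

Accept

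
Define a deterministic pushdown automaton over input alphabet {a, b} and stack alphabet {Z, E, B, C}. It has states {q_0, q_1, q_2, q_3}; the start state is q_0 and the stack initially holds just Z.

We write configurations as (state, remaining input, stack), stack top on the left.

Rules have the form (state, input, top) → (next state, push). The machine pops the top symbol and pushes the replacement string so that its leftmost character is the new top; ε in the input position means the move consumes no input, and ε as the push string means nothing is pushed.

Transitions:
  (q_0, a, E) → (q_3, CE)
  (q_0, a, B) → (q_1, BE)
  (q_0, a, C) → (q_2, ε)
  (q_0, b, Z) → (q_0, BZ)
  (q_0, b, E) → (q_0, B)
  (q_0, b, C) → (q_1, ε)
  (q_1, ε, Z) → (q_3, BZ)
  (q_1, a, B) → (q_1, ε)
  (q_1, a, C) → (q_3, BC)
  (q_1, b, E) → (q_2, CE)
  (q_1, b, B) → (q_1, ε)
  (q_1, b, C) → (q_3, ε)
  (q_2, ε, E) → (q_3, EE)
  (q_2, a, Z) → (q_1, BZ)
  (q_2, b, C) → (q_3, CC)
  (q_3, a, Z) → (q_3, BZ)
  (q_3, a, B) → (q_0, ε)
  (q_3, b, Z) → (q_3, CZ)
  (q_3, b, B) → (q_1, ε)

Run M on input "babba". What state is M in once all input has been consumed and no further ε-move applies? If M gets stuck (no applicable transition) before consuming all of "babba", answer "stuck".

stuck

(q_0, babba, Z)
  read b, top Z: go to q_0, push BZ → (q_0, abba, BZ)
  read a, top B: go to q_1, push BE → (q_1, bba, BEZ)
  read b, top B: go to q_1, push ε → (q_1, ba, EZ)
  read b, top E: go to q_2, push CE → (q_2, a, CEZ)
No transition for (q_2, a, top C); M blocks with input a remaining.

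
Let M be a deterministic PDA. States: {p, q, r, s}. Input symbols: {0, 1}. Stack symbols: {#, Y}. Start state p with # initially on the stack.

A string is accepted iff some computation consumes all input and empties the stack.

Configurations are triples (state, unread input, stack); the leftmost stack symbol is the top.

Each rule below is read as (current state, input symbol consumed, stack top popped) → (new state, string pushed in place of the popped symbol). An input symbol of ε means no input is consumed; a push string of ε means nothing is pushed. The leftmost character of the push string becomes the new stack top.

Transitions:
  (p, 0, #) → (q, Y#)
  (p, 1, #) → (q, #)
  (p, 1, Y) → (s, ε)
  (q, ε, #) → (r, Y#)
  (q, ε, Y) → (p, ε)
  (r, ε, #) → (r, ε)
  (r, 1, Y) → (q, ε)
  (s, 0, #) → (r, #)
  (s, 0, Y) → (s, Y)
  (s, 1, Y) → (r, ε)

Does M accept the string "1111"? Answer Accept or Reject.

Reject

(p, 1111, #)
  read 1, top #: go to q, push # → (q, 111, #)
  ε-move, top #: go to r, push Y# → (r, 111, Y#)
  read 1, top Y: go to q, push ε → (q, 11, #)
  ε-move, top #: go to r, push Y# → (r, 11, Y#)
  read 1, top Y: go to q, push ε → (q, 1, #)
  ε-move, top #: go to r, push Y# → (r, 1, Y#)
  read 1, top Y: go to q, push ε → (q, ε, #)
  ε-move, top #: go to r, push Y# → (r, ε, Y#)
All input consumed; stack is Y#, not empty, and no further ε-move applies.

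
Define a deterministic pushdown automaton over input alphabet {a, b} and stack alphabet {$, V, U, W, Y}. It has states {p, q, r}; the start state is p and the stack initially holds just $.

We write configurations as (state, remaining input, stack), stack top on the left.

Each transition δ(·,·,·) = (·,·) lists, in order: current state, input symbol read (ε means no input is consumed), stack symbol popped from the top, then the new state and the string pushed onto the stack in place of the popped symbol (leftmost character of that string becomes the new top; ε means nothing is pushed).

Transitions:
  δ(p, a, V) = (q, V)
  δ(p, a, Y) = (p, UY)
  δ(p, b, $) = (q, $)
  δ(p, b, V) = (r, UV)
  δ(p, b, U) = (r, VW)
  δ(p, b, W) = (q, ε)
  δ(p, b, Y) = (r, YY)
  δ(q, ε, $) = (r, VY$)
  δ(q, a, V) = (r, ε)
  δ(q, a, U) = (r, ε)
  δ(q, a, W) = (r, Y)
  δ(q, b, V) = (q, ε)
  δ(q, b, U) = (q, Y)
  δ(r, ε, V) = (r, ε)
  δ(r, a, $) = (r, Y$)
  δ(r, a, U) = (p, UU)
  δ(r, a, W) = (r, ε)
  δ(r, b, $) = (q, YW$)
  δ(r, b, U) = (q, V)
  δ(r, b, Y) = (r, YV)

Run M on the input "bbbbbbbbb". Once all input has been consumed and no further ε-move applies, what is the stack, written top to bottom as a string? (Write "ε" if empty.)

YVVVVVVVV$

(p, bbbbbbbbb, $) ⊢ (q, bbbbbbbb, $) ⊢ (r, bbbbbbbb, VY$) ⊢ (r, bbbbbbbb, Y$) ⊢ (r, bbbbbbb, YV$) ⊢ (r, bbbbbb, YVV$) ⊢ (r, bbbbb, YVVV$) ⊢ (r, bbbb, YVVVV$) ⊢ (r, bbb, YVVVVV$) ⊢ (r, bb, YVVVVVV$) ⊢ (r, b, YVVVVVVV$) ⊢ (r, ε, YVVVVVVVV$)
All input consumed in state r with stack YVVVVVVVV$.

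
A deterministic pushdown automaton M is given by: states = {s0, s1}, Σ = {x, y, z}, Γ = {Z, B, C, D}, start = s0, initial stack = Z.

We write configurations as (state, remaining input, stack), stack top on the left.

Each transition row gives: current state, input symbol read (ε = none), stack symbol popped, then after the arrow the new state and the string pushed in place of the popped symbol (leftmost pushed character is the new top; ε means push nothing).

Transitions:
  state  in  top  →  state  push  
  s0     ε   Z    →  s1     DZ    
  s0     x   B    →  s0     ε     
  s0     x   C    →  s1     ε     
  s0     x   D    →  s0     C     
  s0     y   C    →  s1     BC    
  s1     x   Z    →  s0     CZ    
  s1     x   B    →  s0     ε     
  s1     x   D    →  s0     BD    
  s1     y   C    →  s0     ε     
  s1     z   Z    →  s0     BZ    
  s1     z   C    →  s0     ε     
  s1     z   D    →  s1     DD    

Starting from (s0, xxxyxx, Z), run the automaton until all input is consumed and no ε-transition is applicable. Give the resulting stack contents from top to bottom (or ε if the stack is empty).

(s0, xxxyxx, Z)
  ε-move, top Z: go to s1, push DZ → (s1, xxxyxx, DZ)
  read x, top D: go to s0, push BD → (s0, xxyxx, BDZ)
  read x, top B: go to s0, push ε → (s0, xyxx, DZ)
  read x, top D: go to s0, push C → (s0, yxx, CZ)
  read y, top C: go to s1, push BC → (s1, xx, BCZ)
  read x, top B: go to s0, push ε → (s0, x, CZ)
  read x, top C: go to s1, push ε → (s1, ε, Z)
All input consumed in state s1 with stack Z.

Z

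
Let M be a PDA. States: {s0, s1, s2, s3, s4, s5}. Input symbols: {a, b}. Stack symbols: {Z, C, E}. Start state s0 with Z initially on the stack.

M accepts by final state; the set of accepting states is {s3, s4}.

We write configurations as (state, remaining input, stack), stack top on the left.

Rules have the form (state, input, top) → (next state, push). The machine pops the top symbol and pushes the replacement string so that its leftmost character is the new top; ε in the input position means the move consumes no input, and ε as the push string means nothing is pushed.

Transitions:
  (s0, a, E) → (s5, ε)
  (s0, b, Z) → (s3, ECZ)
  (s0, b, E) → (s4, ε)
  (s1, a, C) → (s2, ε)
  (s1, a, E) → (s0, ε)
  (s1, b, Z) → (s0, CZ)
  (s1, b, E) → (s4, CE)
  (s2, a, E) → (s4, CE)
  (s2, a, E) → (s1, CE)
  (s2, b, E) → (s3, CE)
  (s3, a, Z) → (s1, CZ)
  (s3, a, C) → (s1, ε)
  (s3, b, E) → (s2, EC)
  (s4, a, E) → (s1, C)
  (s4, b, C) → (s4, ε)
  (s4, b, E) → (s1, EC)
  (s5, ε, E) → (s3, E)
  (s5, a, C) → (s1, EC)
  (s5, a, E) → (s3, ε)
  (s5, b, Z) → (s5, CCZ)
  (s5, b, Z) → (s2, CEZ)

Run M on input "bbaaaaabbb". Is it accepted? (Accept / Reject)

Accept

One accepting computation: (s0, bbaaaaabbb, Z) ⊢ (s3, baaaaabbb, ECZ) ⊢ (s2, aaaaabbb, ECCZ) ⊢ (s1, aaaabbb, CECCZ) ⊢ (s2, aaabbb, ECCZ) ⊢ (s1, aabbb, CECCZ) ⊢ (s2, abbb, ECCZ) ⊢ (s4, bbb, CECCZ) ⊢ (s4, bb, ECCZ) ⊢ (s1, b, ECCCZ) ⊢ (s4, ε, CECCCZ)
All input consumed and state s4 ∈ F.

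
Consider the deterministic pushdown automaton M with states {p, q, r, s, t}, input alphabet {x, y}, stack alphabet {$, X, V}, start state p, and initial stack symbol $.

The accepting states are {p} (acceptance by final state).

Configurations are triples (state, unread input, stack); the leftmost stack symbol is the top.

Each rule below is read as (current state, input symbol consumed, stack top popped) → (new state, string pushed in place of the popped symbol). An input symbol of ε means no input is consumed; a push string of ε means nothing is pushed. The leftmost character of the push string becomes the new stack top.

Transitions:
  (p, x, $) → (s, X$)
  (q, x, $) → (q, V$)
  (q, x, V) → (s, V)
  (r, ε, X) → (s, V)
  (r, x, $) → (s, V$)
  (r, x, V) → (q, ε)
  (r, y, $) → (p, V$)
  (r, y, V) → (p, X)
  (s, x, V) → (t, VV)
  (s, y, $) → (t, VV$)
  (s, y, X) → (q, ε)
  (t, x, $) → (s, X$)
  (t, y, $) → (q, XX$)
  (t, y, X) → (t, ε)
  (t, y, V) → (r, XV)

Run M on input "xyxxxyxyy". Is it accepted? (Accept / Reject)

Reject

(p, xyxxxyxyy, $)
  read x, top $: go to s, push X$ → (s, yxxxyxyy, X$)
  read y, top X: go to q, push ε → (q, xxxyxyy, $)
  read x, top $: go to q, push V$ → (q, xxyxyy, V$)
  read x, top V: go to s, push V → (s, xyxyy, V$)
  read x, top V: go to t, push VV → (t, yxyy, VV$)
  read y, top V: go to r, push XV → (r, xyy, XVV$)
  ε-move, top X: go to s, push V → (s, xyy, VVV$)
  read x, top V: go to t, push VV → (t, yy, VVVV$)
  read y, top V: go to r, push XV → (r, y, XVVVV$)
  ε-move, top X: go to s, push V → (s, y, VVVVV$)
No transition applies at (s, y, VVVVV$); input not fully consumed.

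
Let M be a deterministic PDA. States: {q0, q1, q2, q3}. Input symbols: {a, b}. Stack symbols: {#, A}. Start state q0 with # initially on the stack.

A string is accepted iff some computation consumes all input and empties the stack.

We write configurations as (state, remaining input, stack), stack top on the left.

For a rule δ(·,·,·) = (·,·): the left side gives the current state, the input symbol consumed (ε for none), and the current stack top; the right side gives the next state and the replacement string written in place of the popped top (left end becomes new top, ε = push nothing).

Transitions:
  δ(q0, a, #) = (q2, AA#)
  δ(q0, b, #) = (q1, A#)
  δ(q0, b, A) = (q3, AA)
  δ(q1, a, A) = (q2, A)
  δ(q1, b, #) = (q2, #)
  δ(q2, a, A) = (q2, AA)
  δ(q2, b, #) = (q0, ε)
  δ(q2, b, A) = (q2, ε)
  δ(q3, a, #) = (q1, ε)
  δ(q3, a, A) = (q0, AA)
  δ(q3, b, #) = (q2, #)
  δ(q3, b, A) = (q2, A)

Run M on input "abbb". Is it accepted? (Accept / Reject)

(q0, abbb, #)
  read a, top #: go to q2, push AA# → (q2, bbb, AA#)
  read b, top A: go to q2, push ε → (q2, bb, A#)
  read b, top A: go to q2, push ε → (q2, b, #)
  read b, top #: go to q0, push ε → (q0, ε, ε)
All input consumed and the stack is empty.

Accept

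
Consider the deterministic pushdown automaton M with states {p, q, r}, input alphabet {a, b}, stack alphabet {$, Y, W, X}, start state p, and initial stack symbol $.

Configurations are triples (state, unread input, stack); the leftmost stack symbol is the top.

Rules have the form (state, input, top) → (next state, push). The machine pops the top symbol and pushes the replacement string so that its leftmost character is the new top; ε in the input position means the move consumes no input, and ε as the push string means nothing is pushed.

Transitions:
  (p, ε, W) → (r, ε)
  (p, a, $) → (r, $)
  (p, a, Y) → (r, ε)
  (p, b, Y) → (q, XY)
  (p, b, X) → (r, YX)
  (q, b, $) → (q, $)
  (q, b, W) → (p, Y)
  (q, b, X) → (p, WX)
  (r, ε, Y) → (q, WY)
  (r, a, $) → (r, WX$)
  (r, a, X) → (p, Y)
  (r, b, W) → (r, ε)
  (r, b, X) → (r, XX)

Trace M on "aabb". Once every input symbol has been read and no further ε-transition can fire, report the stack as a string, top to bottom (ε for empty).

(p, aabb, $)
  read a, top $: go to r, push $ → (r, abb, $)
  read a, top $: go to r, push WX$ → (r, bb, WX$)
  read b, top W: go to r, push ε → (r, b, X$)
  read b, top X: go to r, push XX → (r, ε, XX$)
All input consumed in state r with stack XX$.

XX$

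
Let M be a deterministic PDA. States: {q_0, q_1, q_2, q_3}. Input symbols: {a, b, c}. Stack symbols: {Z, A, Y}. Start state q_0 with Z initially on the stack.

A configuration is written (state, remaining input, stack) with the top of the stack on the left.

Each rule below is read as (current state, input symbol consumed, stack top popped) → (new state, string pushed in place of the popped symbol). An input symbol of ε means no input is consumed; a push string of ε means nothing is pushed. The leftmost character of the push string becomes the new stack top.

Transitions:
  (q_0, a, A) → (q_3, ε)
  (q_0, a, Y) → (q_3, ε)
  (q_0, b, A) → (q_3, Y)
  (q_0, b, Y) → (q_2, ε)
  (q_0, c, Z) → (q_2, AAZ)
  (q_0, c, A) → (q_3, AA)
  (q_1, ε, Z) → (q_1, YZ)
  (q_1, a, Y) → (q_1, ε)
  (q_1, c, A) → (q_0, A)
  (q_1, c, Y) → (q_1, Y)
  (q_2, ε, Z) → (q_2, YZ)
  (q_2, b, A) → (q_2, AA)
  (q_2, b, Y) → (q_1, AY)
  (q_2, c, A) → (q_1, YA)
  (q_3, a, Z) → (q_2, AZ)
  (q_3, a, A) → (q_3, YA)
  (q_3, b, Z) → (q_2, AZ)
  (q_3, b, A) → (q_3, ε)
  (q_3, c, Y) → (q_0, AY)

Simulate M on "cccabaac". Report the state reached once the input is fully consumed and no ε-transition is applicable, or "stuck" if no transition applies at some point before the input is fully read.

(q_0, cccabaac, Z) ⊢ (q_2, ccabaac, AAZ) ⊢ (q_1, cabaac, YAAZ) ⊢ (q_1, abaac, YAAZ) ⊢ (q_1, baac, AAZ)
No transition for (q_1, b, top A); M blocks with input baac remaining.

stuck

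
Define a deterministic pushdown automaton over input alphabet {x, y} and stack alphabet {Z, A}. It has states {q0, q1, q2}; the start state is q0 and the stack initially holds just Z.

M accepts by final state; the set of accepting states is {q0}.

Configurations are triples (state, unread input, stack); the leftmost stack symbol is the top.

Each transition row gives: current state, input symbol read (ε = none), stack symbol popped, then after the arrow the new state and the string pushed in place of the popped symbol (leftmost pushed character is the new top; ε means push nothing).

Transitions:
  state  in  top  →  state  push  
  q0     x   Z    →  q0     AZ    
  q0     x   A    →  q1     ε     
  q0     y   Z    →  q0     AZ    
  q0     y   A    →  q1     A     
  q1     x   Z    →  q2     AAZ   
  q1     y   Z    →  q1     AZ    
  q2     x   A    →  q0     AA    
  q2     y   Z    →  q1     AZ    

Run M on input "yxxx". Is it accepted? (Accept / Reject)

(q0, yxxx, Z)
  read y, top Z: go to q0, push AZ → (q0, xxx, AZ)
  read x, top A: go to q1, push ε → (q1, xx, Z)
  read x, top Z: go to q2, push AAZ → (q2, x, AAZ)
  read x, top A: go to q0, push AA → (q0, ε, AAAZ)
All input consumed; state q0 ∈ F.

Accept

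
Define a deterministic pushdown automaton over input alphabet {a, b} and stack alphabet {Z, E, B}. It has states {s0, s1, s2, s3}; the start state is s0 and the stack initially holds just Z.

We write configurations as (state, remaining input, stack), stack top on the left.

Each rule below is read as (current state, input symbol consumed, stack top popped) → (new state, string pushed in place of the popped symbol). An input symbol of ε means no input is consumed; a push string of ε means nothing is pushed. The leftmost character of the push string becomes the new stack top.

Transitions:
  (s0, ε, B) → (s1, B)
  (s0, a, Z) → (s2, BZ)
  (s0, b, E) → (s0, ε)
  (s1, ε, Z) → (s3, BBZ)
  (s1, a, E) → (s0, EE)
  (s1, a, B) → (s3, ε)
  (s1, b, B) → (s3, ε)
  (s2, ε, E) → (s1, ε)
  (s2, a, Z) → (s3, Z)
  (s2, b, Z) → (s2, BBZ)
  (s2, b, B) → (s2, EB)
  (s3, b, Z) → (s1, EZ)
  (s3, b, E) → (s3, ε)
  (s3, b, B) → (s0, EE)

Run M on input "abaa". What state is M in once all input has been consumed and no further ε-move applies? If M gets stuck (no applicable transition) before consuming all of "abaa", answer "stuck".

stuck

(s0, abaa, Z)
  read a, top Z: go to s2, push BZ → (s2, baa, BZ)
  read b, top B: go to s2, push EB → (s2, aa, EBZ)
  ε-move, top E: go to s1, push ε → (s1, aa, BZ)
  read a, top B: go to s3, push ε → (s3, a, Z)
No transition for (s3, a, top Z); M blocks with input a remaining.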